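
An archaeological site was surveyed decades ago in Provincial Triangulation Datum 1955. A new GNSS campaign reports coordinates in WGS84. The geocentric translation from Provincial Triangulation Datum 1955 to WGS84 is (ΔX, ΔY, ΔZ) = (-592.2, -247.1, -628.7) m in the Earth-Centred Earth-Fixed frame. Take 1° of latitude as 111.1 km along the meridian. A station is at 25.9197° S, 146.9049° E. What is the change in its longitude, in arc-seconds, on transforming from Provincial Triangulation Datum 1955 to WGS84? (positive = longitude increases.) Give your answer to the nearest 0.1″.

Δλ = 19.1″

sin φ = -0.437111, cos φ = 0.899408, sin λ = 0.546030, cos λ = -0.837765.
East component: ΔE = −sin λ·ΔX + cos λ·ΔY = −(0.546030)(-592.2) + (-0.837765)(-247.1) = 530.37 m.
1° of latitude spans 111100 m; at latitude φ, 1° of longitude spans that × cos φ = 99924.2 m, so Δλ = 530.37 / 99924.2 × 3600 = 19.108″.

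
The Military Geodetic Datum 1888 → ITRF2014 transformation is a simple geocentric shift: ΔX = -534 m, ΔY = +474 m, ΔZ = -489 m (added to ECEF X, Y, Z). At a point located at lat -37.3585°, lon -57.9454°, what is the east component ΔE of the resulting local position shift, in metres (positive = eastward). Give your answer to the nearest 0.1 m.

The local east axis at (φ, λ) is (−sin λ, cos λ, 0), so ΔE = −sin(-57.9454°)·(-534) + cos(-57.9454°)·474 = -201.02 m.

ΔE = -201.0 m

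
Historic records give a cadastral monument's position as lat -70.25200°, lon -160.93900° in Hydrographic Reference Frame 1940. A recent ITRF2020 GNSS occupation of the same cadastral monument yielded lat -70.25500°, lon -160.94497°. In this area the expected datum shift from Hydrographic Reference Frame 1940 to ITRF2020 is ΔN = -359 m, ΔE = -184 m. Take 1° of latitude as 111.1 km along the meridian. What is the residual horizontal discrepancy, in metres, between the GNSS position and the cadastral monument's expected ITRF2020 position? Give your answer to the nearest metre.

48 m

Observed coordinate differences: Δφ = -0.00300°, Δλ = -0.00597°.
Converting to metres (1° lat = 111100 m, cos φ = 0.337884): observed ΔN = -333.3 m, observed ΔE = -224.1 m.
Subtracting the expected shift leaves a residual of -333.3 − (-359) = 25.7 m north and -224.1 − (-184) = -40.1 m east.
Residual distance = √(25.7² + (-40.1)²) = 47.6 m.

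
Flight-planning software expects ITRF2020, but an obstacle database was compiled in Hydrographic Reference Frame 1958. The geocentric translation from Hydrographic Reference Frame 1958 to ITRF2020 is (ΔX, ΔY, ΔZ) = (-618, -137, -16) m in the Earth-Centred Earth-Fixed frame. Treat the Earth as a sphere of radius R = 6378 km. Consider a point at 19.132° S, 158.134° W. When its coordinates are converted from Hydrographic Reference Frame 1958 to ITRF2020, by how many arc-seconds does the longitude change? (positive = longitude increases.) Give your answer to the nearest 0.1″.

sin φ = -0.327746, cos φ = 0.944766, sin λ = -0.372437, cos λ = -0.928057.
East component: ΔE = −sin λ·ΔX + cos λ·ΔY = −(-0.372437)(-618) + (-0.928057)(-137) = -103.02 m.
1° of latitude spans πR/180 = 111317 m; at latitude φ, 1° of longitude spans that × cos φ = 105168.6 m, so Δλ = -103.02 / 105168.6 × 3600 = -3.527″.

Δλ = -3.5″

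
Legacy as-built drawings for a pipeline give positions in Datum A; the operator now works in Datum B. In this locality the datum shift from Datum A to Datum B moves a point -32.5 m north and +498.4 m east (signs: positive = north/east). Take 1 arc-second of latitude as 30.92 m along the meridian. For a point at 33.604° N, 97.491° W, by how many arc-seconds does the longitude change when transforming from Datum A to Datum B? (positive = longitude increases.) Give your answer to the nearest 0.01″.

Δλ = 19.35″

At latitude 33.604°, cos φ = 0.832883.
1″ of longitude at this latitude = 30.92 × cos φ = 25.7527 m, so Δλ = 498.4 / 25.7527 = 19.353″.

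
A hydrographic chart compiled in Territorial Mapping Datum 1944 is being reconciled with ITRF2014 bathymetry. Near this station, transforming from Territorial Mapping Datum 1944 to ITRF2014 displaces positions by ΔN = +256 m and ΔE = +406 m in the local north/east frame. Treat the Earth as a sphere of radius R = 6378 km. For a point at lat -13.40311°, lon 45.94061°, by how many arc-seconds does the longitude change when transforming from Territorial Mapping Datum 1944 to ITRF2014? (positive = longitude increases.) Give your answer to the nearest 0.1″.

At latitude -13.40311°, cos φ = 0.972763.
One radian of longitude at latitude φ spans R cos φ, so Δλ = ΔE / (R cos φ) = 406.0 / (6378000 × 0.972763) = 6.5439e-05 rad = 13.498″.

Δλ = 13.5″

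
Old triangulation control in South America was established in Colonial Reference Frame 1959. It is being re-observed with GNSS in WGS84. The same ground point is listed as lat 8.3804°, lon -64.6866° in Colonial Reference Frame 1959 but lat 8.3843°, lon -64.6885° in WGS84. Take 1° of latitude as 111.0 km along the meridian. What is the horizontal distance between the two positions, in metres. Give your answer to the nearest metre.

Δφ = 8.3843° − 8.3804° = +0.0039°; Δλ = -64.6885° − -64.6866° = -0.0019°.
ΔN = Δφ × 111000 = 432.9 m; ΔE = Δλ × 111000 × cos(8.3804°) = -0.0019 × 111000 × 0.989322 = -208.6 m.
Distance = √(ΔE² + ΔN²) = √((-208.6)² + 432.9²) = 480.6 m.

481 m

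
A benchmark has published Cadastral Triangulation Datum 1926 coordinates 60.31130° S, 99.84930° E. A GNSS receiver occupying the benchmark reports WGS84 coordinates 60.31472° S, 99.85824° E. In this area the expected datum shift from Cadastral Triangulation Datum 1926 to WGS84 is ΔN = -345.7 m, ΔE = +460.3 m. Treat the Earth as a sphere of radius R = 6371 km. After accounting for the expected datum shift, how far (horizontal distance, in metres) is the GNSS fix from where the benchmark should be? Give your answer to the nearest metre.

47 m

Observed coordinate differences: Δφ = -0.00342°, Δλ = +0.00894°.
Converting to metres (1° lat = 111195 m, cos φ = 0.495287): observed ΔN = -380.3 m, observed ΔE = 492.4 m.
Subtracting the expected shift leaves a residual of -380.3 − (-345.7) = -34.6 m north and 492.4 − (460.3) = 32.1 m east.
Residual distance = √((-34.6)² + 32.1²) = 47.2 m.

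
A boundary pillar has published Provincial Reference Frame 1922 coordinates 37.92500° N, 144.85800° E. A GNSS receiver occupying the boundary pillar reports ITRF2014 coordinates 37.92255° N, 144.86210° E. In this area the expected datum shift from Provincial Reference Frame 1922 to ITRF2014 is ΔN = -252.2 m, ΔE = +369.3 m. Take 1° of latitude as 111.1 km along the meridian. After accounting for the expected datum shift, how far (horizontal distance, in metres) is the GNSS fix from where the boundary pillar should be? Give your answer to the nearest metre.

Observed coordinate differences: Δφ = -0.00245°, Δλ = +0.00410°.
Converting to metres (1° lat = 111100 m, cos φ = 0.788816): observed ΔN = -272.2 m, observed ΔE = 359.3 m.
Subtracting the expected shift leaves a residual of -272.2 − (-252.2) = -20.0 m north and 359.3 − (369.3) = -10.0 m east.
Residual distance = √((-20.0)² + (-10.0)²) = 22.4 m.

22 m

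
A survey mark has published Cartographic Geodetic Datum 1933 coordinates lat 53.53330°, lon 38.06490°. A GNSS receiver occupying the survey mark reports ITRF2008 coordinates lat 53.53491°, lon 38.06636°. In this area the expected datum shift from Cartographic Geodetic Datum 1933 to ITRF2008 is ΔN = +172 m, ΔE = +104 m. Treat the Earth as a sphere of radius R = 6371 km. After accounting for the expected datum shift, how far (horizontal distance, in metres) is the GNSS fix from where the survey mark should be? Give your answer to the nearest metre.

10 m

Observed coordinate differences: Δφ = +0.00161°, Δλ = +0.00146°.
Converting to metres (1° lat = 111195 m, cos φ = 0.594355): observed ΔN = 179.0 m, observed ΔE = 96.5 m.
Subtracting the expected shift leaves a residual of 179.0 − (172) = 7.0 m north and 96.5 − (104) = -7.5 m east.
Residual distance = √(7.0² + (-7.5)²) = 10.3 m.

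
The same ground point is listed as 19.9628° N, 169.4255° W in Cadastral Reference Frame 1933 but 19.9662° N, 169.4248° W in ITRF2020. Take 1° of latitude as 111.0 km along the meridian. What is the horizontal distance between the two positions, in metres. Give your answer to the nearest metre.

Δφ = 19.9662° − 19.9628° = +0.0034°; Δλ = -169.4248° − -169.4255° = +0.0007°.
ΔN = Δφ × 111000 = 377.4 m; ΔE = Δλ × 111000 × cos(19.9628°) = +0.0007 × 111000 × 0.939914 = 73.0 m.
Distance = √(ΔE² + ΔN²) = √(73.0² + 377.4²) = 384.4 m.

384 m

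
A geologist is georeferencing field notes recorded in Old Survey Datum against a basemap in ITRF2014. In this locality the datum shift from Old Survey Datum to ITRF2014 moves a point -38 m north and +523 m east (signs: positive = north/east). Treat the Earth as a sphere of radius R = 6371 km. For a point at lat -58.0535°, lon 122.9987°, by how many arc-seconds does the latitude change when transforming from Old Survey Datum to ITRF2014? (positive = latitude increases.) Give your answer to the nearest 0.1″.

Δφ = -1.2″

On a sphere of radius R, 1 rad of latitude = R, so Δφ = ΔN / R = -38.0 / 6371000 = -5.9645e-06 rad = -1.230″.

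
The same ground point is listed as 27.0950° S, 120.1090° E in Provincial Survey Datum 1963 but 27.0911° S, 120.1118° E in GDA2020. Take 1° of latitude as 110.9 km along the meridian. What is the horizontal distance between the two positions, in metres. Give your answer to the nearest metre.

513 m

Δφ = -27.0911° − -27.0950° = +0.0039°; Δλ = 120.1118° − 120.1090° = +0.0028°.
ΔN = Δφ × 110900 = 432.5 m; ΔE = Δλ × 110900 × cos(-27.0950°) = +0.0028 × 110900 × 0.890253 = 276.4 m.
Distance = √(ΔE² + ΔN²) = √(276.4² + 432.5²) = 513.3 m.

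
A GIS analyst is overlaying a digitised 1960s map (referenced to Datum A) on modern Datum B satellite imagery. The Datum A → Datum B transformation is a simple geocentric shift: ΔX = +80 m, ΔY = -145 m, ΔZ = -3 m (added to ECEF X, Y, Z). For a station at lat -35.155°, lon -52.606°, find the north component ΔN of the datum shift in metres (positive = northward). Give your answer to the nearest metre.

ΔN = 92 m

At φ = -35.155°, λ = -52.606°: sin φ = -0.575790, cos φ = 0.817597, sin λ = -0.794478, cos λ = 0.607293.
ΔN = −sin φ cos λ·ΔX − sin φ sin λ·ΔY + cos φ·ΔZ = −(-0.575790)(0.607293)(80) − (-0.575790)(-0.794478)(-145) + (0.817597)(-3) = 91.85 m.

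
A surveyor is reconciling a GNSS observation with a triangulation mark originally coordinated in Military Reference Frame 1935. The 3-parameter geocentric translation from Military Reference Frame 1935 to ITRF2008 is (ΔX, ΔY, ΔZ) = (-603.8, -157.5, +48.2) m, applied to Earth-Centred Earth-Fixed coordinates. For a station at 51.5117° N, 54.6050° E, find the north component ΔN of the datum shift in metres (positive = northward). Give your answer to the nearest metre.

The local north axis is (−sin φ cos λ, −sin φ sin λ, cos φ), giving ΔN = 273.744 + 100.496 + 29.998 = 404.24 m.

ΔN = 404 m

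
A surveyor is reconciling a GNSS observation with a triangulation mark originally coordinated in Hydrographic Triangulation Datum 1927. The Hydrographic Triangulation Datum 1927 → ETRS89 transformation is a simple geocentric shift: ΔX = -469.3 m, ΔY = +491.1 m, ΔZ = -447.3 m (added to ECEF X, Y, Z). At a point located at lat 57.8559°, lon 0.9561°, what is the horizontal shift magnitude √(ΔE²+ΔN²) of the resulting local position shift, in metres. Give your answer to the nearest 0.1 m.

521.6 m

The local east axis at (φ, λ) is (−sin λ, cos λ, 0), so ΔE = −sin(0.9561°)·(-469.3) + cos(0.9561°)·491.1 = 498.86 m.
The local north axis is (−sin φ cos λ, −sin φ sin λ, cos φ), giving ΔN = 397.307 − 6.939 − 237.986 = 152.38 m.
Horizontal magnitude = √(ΔE² + ΔN²) = √(498.86² + 152.38²) = 521.62 m.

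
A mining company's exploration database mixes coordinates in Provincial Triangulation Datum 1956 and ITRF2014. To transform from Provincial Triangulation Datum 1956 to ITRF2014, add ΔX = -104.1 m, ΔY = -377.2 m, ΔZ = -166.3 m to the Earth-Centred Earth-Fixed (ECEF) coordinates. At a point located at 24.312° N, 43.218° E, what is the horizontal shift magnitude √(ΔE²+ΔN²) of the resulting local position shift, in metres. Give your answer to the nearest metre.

The local east axis at (φ, λ) is (−sin λ, cos λ, 0), so ΔE = −sin(43.218°)·(-104.1) + cos(43.218°)·(-377.2) = -203.60 m.
The local north axis is (−sin φ cos λ, −sin φ sin λ, cos φ), giving ΔN = 31.233 + 106.342 − 151.552 = -13.98 m.
Horizontal magnitude = √(ΔE² + ΔN²) = √((-203.60)² + (-13.98)²) = 204.08 m.

204 m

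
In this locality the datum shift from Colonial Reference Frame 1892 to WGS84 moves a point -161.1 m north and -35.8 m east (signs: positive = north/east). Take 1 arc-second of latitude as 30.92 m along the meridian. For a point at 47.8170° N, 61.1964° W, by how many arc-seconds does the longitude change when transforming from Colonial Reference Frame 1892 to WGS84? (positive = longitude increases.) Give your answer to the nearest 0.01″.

Δλ = -1.72″

At latitude 47.8170°, cos φ = 0.671501.
1″ of longitude at this latitude = 30.92 × cos φ = 20.7628 m, so Δλ = -35.8 / 20.7628 = -1.724″.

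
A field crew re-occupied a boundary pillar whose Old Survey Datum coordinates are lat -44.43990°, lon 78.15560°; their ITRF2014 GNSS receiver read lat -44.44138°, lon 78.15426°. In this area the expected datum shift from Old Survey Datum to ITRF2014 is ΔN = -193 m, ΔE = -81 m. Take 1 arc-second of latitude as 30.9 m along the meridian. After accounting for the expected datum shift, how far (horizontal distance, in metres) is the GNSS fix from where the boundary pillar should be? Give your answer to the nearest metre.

Observed coordinate differences: Δφ = -0.00148°, Δλ = -0.00134°.
Converting to metres (1° lat = 111240 m, cos φ = 0.713985): observed ΔN = -164.6 m, observed ΔE = -106.4 m.
Subtracting the expected shift leaves a residual of -164.6 − (-193) = 28.4 m north and -106.4 − (-81) = -25.4 m east.
Residual distance = √(28.4² + (-25.4)²) = 38.1 m.

38 m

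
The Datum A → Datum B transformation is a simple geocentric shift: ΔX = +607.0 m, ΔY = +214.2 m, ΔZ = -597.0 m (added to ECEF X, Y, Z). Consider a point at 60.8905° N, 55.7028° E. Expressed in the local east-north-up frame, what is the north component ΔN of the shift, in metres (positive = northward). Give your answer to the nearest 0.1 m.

The local north axis is (−sin φ cos λ, −sin φ sin λ, cos φ), giving ΔN = -298.834 − 154.605 − 290.429 = -743.87 m.

ΔN = -743.9 m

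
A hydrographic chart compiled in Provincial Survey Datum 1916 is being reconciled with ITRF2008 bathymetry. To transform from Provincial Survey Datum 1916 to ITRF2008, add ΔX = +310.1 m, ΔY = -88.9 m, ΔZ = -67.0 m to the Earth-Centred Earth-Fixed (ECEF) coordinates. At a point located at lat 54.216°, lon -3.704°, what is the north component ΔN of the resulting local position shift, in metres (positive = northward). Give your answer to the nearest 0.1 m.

At φ = 54.216°, λ = -3.704°: sin φ = 0.811227, cos φ = 0.584731, sin λ = -0.064602, cos λ = 0.997911.
ΔN = −sin φ cos λ·ΔX − sin φ sin λ·ΔY + cos φ·ΔZ = −(0.811227)(0.997911)(310.1) − (0.811227)(-0.064602)(-88.9) + (0.584731)(-67.0) = -294.87 m.

ΔN = -294.9 m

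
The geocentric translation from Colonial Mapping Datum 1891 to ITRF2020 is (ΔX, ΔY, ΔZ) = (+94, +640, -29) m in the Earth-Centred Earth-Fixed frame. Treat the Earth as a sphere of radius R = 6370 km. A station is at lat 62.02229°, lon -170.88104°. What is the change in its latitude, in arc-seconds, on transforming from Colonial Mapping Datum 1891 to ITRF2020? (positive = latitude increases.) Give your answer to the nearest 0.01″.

sin φ = 0.883130, cos φ = 0.469128, sin λ = -0.158485, cos λ = -0.987361.
North component: ΔN = −sin φ cos λ·ΔX − sin φ sin λ·ΔY + cos φ·ΔZ = −(0.883130)(-0.987361)(94) − (0.883130)(-0.158485)(640) + (0.469128)(-29) = 157.94 m.
1° of latitude spans πR/180 = 111177 m, so Δφ = 157.94 / 111177 × 3600 = 5.114″.

Δφ = 5.11″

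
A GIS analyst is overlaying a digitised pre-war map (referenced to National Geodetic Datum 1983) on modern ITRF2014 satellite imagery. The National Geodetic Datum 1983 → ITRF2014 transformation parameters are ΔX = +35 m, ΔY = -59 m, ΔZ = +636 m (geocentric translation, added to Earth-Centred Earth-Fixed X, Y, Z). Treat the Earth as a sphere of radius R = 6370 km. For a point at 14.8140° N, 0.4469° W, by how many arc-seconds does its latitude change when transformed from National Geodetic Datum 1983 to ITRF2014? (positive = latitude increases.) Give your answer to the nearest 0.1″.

Δφ = 19.6″

sin φ = 0.255682, cos φ = 0.966761, sin λ = -0.007800, cos λ = 0.999970.
North component: ΔN = −sin φ cos λ·ΔX − sin φ sin λ·ΔY + cos φ·ΔZ = −(0.255682)(0.999970)(35) − (0.255682)(-0.007800)(-59) + (0.966761)(636) = 605.79 m.
1° of latitude spans πR/180 = 111177 m, so Δφ = 605.79 / 111177 × 3600 = 19.616″.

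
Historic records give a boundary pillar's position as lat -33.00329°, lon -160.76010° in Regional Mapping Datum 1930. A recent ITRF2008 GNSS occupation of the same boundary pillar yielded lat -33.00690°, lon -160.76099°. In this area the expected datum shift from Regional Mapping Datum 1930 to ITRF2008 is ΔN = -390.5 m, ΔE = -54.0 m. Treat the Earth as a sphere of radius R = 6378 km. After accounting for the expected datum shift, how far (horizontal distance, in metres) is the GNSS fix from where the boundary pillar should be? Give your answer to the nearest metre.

31 m

Observed coordinate differences: Δφ = -0.00361°, Δλ = -0.00089°.
Converting to metres (1° lat = 111317 m, cos φ = 0.838639): observed ΔN = -401.9 m, observed ΔE = -83.1 m.
Subtracting the expected shift leaves a residual of -401.9 − (-390.5) = -11.4 m north and -83.1 − (-54.0) = -29.1 m east.
Residual distance = √((-11.4)² + (-29.1)²) = 31.2 m.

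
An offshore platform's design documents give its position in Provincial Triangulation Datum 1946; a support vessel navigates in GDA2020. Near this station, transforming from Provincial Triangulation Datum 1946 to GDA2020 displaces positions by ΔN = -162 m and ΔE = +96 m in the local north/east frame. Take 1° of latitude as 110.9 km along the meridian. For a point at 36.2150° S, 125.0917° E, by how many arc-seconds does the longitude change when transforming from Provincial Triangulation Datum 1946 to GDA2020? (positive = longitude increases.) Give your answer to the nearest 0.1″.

Δλ = 3.9″

At latitude -36.2150°, cos φ = 0.806806.
1° of longitude at this latitude = 110.9 × cos φ = 89.47 km, so Δλ = 96.0 / 89474.7 = 0.0010729° = 3.863″.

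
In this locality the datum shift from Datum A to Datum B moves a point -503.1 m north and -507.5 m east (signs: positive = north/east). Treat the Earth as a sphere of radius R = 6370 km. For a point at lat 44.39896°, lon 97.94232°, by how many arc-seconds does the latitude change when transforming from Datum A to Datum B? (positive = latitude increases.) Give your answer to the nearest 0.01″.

On a sphere of radius R, 1 rad of latitude = R, so Δφ = ΔN / R = -503.1 / 6370000 = -7.8980e-05 rad = -16.291″.

Δφ = -16.29″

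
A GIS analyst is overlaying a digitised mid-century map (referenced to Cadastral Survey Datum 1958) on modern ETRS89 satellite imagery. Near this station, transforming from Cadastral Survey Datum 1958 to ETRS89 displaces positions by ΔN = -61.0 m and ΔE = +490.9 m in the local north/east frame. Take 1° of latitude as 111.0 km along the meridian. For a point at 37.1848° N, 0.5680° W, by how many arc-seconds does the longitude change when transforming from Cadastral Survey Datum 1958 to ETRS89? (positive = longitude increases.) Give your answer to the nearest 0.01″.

At latitude 37.1848°, cos φ = 0.796690.
1° of longitude at this latitude = 111.0 × cos φ = 88.43 km, so Δλ = 490.9 / 88432.6 = 0.0055511° = 19.984″.

Δλ = 19.98″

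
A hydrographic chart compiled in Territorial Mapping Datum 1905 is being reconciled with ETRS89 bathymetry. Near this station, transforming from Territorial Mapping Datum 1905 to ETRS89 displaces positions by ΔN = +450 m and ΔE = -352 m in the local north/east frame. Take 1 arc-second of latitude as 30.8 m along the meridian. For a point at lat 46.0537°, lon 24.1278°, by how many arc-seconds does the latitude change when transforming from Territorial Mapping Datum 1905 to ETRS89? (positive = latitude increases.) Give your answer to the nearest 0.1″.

Δφ = 14.6″

1″ of latitude = 30.80 m, so Δφ = 450.0 / 30.80 = 14.610″.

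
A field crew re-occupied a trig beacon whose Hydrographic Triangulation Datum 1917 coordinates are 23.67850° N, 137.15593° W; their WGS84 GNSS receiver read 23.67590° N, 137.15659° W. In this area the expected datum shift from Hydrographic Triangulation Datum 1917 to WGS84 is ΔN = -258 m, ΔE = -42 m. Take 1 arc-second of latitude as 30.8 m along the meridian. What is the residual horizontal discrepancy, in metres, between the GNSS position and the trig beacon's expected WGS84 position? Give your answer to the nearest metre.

Observed coordinate differences: Δφ = -0.00260°, Δλ = -0.00066°.
Converting to metres (1° lat = 110880 m, cos φ = 0.915813): observed ΔN = -288.3 m, observed ΔE = -67.0 m.
Subtracting the expected shift leaves a residual of -288.3 − (-258) = -30.3 m north and -67.0 − (-42) = -25.0 m east.
Residual distance = √((-30.3)² + (-25.0)²) = 39.3 m.

39 m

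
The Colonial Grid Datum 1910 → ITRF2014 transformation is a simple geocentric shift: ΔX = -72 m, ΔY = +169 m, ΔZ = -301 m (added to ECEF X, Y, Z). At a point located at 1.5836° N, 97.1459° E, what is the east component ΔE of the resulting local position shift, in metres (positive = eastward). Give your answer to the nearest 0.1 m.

ΔE = 50.4 m

The local east axis at (φ, λ) is (−sin λ, cos λ, 0), so ΔE = −sin(97.1459°)·(-72) + cos(97.1459°)·169 = 50.42 m.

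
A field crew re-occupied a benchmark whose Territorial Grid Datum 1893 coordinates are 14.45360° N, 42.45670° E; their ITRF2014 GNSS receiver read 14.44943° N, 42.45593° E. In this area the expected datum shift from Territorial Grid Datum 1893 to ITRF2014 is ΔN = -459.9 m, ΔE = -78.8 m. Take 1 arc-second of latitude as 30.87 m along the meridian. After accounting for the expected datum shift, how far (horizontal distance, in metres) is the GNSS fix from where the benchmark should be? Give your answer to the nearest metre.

Observed coordinate differences: Δφ = -0.00417°, Δλ = -0.00077°.
Converting to metres (1° lat = 111132 m, cos φ = 0.968350): observed ΔN = -463.4 m, observed ΔE = -82.9 m.
Subtracting the expected shift leaves a residual of -463.4 − (-459.9) = -3.5 m north and -82.9 − (-78.8) = -4.1 m east.
Residual distance = √((-3.5)² + (-4.1)²) = 5.4 m.

5 m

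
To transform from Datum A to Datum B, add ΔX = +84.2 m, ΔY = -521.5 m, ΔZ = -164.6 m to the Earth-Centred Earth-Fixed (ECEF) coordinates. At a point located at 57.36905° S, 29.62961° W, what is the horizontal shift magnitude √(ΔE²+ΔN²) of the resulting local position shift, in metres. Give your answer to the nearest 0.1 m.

453.4 m

At φ = -57.36905°, λ = -29.62961°: sin φ = -0.842161, cos φ = 0.539226, sin λ = -0.494391, cos λ = 0.869240.
ΔE = −sin λ·ΔX + cos λ·ΔY = −(-0.494391)·(84.2) + (0.869240)·(-521.5) = -411.68 m.
ΔN = −sin φ cos λ·ΔX − sin φ sin λ·ΔY + cos φ·ΔZ = −(-0.842161)(0.869240)(84.2) − (-0.842161)(-0.494391)(-521.5) + (0.539226)(-164.6) = 190.01 m.
Horizontal magnitude = √(ΔE² + ΔN²) = √((-411.68)² + 190.01²) = 453.42 m.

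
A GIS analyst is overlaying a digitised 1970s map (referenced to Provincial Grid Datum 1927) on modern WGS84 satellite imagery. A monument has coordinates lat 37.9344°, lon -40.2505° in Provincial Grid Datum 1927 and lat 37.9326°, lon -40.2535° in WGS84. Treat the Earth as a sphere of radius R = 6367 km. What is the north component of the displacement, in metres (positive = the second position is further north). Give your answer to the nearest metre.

ΔN = -200 m

Δφ = 37.9326° − 37.9344° = -0.0018°; Δλ = -40.2535° − -40.2505° = -0.0030°.
1° along a meridian = πR/180 = 111125 m.
ΔN = Δφ × 111125 = -200.0 m; ΔE = Δλ × 111125 × cos(37.9344°) = -0.0030 × 111125 × 0.788715 = -262.9 m.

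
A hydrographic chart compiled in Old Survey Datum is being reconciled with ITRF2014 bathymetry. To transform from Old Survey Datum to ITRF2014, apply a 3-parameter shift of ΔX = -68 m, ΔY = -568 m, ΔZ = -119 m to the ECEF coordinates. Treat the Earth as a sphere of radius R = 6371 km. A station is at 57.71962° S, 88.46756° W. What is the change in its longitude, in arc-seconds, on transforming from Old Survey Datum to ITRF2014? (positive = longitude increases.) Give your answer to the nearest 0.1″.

sin φ = -0.845445, cos φ = 0.534063, sin λ = -0.999642, cos λ = 0.026743.
East component: ΔE = −sin λ·ΔX + cos λ·ΔY = −(-0.999642)(-68) + (0.026743)(-568) = -83.17 m.
1° of latitude spans πR/180 = 111195 m; at latitude φ, 1° of longitude spans that × cos φ = 59385.1 m, so Δλ = -83.17 / 59385.1 × 3600 = -5.042″.

Δλ = -5.0″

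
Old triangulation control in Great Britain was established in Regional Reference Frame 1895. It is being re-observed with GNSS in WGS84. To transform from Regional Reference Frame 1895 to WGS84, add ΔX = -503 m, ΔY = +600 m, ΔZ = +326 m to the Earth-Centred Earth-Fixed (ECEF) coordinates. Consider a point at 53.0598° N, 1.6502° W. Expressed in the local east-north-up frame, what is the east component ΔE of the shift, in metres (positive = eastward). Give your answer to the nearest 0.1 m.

ΔE = 585.3 m

At φ = 53.0598°, λ = -1.6502°: sin φ = 0.799263, cos φ = 0.600981, sin λ = -0.028797, cos λ = 0.999585.
ΔE = −sin λ·ΔX + cos λ·ΔY = −(-0.028797)·(-503) + (0.999585)·(600) = 585.27 m.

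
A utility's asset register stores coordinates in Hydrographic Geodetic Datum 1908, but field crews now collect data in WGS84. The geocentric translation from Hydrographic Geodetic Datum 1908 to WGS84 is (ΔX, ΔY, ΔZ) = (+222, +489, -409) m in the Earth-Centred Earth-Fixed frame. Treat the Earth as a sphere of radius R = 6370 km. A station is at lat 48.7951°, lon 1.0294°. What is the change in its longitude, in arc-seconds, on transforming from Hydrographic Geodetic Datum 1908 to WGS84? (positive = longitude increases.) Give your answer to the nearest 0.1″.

sin φ = 0.752359, cos φ = 0.658754, sin λ = 0.017965, cos λ = 0.999839.
East component: ΔE = −sin λ·ΔX + cos λ·ΔY = −(0.017965)(222) + (0.999839)(489) = 484.93 m.
1° of latitude spans πR/180 = 111177 m; at latitude φ, 1° of longitude spans that × cos φ = 73238.6 m, so Δλ = 484.93 / 73238.6 × 3600 = 23.837″.

Δλ = 23.8″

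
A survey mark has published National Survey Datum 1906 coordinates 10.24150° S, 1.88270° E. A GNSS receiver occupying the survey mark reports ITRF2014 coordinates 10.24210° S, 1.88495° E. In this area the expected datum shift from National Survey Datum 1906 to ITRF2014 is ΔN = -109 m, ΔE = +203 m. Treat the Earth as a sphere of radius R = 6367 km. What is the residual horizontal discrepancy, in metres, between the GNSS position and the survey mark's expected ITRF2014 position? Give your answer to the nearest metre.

60 m

Observed coordinate differences: Δφ = -0.00060°, Δλ = +0.00225°.
Converting to metres (1° lat = 111125 m, cos φ = 0.984067): observed ΔN = -66.7 m, observed ΔE = 246.0 m.
Subtracting the expected shift leaves a residual of -66.7 − (-109) = 42.3 m north and 246.0 − (203) = 43.0 m east.
Residual distance = √(42.3² + 43.0²) = 60.4 m.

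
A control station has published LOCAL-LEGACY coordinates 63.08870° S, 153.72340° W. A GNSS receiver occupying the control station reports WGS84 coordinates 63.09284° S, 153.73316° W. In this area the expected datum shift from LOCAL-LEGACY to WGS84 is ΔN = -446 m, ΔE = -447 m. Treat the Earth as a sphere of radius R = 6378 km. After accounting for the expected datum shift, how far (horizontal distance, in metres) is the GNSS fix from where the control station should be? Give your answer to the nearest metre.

47 m

Observed coordinate differences: Δφ = -0.00414°, Δλ = -0.00976°.
Converting to metres (1° lat = 111317 m, cos φ = 0.452611): observed ΔN = -460.9 m, observed ΔE = -491.7 m.
Subtracting the expected shift leaves a residual of -460.9 − (-446) = -14.9 m north and -491.7 − (-447) = -44.7 m east.
Residual distance = √((-14.9)² + (-44.7)²) = 47.1 m.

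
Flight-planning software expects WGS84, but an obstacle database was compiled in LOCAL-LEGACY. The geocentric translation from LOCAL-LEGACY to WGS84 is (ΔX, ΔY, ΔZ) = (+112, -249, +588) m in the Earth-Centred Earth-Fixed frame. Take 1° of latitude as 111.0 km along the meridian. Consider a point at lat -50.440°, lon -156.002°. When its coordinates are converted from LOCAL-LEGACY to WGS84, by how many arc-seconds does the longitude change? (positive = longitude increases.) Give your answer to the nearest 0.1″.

sin φ = -0.770958, cos φ = 0.636886, sin λ = -0.406705, cos λ = -0.913560.
East component: ΔE = −sin λ·ΔX + cos λ·ΔY = −(-0.406705)(112) + (-0.913560)(-249) = 273.03 m.
1° of latitude spans 111000 m; at latitude φ, 1° of longitude spans that × cos φ = 70694.3 m, so Δλ = 273.03 / 70694.3 × 3600 = 13.903″.

Δλ = 13.9″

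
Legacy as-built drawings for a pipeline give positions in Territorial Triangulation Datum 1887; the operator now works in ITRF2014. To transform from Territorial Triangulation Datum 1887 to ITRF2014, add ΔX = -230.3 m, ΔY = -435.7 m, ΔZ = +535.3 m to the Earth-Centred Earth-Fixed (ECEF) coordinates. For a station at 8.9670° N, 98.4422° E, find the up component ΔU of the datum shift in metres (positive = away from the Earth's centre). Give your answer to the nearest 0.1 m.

ΔU = -308.9 m

The local up (radial) axis is (cos φ cos λ, cos φ sin λ, sin φ), giving ΔU = 33.397 − 425.712 + 83.435 = -308.88 m.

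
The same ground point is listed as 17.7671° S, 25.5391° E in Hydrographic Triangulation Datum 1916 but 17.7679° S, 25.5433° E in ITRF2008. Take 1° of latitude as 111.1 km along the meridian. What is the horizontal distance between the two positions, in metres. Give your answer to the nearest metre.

Δφ = -17.7679° − -17.7671° = -0.0008°; Δλ = 25.5433° − 25.5391° = +0.0042°.
ΔN = Δφ × 111100 = -88.9 m; ΔE = Δλ × 111100 × cos(-17.7671°) = +0.0042 × 111100 × 0.952305 = 444.4 m.
Distance = √(ΔE² + ΔN²) = √(444.4² + (-88.9)²) = 453.2 m.

453 m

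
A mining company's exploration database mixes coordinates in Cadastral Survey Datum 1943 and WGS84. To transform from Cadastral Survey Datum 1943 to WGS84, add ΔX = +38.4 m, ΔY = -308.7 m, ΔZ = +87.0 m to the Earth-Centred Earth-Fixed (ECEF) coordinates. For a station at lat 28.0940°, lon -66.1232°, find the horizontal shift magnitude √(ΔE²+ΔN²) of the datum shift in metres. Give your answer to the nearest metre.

110 m

The local east axis at (φ, λ) is (−sin λ, cos λ, 0), so ΔE = −sin(-66.1232°)·38.4 + cos(-66.1232°)·(-308.7) = -89.84 m.
The local north axis is (−sin φ cos λ, −sin φ sin λ, cos φ), giving ΔN = -7.320 − 132.932 + 76.749 = -63.50 m.
Horizontal magnitude = √(ΔE² + ΔN²) = √((-89.84)² + (-63.50)²) = 110.02 m.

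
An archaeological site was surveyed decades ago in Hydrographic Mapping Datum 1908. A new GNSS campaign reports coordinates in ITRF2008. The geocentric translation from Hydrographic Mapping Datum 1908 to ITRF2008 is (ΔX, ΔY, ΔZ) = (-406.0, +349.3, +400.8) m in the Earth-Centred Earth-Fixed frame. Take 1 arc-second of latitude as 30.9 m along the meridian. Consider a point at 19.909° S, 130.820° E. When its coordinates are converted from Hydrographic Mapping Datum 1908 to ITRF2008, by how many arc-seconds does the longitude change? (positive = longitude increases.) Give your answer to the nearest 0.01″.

Δλ = 2.72″

sin φ = -0.340527, cos φ = 0.940235, sin λ = 0.756767, cos λ = -0.653685.
East component: ΔE = −sin λ·ΔX + cos λ·ΔY = −(0.756767)(-406.0) + (-0.653685)(349.3) = 78.92 m.
1° of latitude spans 3600 × 30.90 = 111240 m; at latitude φ, 1° of longitude spans that × cos φ = 104591.7 m, so Δλ = 78.92 / 104591.7 × 3600 = 2.716″.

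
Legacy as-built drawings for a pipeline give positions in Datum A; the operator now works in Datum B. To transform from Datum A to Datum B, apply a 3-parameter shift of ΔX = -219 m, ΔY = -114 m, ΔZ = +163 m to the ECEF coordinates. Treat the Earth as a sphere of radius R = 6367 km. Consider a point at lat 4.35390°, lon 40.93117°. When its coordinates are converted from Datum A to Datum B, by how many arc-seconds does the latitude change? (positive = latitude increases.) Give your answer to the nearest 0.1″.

Δφ = 5.9″

sin φ = 0.075917, cos φ = 0.997114, sin λ = 0.655152, cos λ = 0.755497.
North component: ΔN = −sin φ cos λ·ΔX − sin φ sin λ·ΔY + cos φ·ΔZ = −(0.075917)(0.755497)(-219) − (0.075917)(0.655152)(-114) + (0.997114)(163) = 180.76 m.
1° of latitude spans πR/180 = 111125 m, so Δφ = 180.76 / 111125 × 3600 = 5.856″.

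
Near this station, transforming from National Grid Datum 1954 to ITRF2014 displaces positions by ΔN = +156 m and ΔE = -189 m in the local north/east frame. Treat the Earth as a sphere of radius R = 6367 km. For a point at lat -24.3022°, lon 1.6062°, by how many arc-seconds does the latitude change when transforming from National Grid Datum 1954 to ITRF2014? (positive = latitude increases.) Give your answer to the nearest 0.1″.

Δφ = 5.1″

On a sphere of radius R, 1 rad of latitude = R, so Δφ = ΔN / R = 156.0 / 6367000 = 2.4501e-05 rad = 5.054″.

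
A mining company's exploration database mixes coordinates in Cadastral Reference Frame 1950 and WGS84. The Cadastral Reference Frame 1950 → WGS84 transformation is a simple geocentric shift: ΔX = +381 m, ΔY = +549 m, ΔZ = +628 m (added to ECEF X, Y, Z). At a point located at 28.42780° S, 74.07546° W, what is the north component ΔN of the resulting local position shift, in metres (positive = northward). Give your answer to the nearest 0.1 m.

ΔN = 350.7 m

At φ = -28.42780°, λ = -74.07546°: sin φ = -0.476051, cos φ = 0.879418, sin λ = -0.961624, cos λ = 0.274371.
ΔN = −sin φ cos λ·ΔX − sin φ sin λ·ΔY + cos φ·ΔZ = −(-0.476051)(0.274371)(381) − (-0.476051)(-0.961624)(549) + (0.879418)(628) = 350.72 m.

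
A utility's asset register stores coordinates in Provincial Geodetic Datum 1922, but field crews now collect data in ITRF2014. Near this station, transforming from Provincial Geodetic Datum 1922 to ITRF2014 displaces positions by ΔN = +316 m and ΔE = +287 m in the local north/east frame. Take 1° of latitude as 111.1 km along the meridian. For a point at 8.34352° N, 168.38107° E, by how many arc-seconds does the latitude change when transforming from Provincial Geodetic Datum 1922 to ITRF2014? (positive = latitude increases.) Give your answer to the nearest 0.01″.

1° of latitude = 111.1 km, so Δφ = 316.0 / 111100 = 0.0028443° = 10.239″.

Δφ = 10.24″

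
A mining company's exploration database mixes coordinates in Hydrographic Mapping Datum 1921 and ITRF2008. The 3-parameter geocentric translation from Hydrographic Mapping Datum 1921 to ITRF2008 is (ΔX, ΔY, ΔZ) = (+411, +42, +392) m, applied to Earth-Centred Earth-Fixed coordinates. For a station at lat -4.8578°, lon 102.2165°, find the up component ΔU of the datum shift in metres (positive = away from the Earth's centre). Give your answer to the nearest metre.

The local up (radial) axis is (cos φ cos λ, cos φ sin λ, sin φ), giving ΔU = -86.658 + 40.901 − 33.196 = -78.95 m.

ΔU = -79 m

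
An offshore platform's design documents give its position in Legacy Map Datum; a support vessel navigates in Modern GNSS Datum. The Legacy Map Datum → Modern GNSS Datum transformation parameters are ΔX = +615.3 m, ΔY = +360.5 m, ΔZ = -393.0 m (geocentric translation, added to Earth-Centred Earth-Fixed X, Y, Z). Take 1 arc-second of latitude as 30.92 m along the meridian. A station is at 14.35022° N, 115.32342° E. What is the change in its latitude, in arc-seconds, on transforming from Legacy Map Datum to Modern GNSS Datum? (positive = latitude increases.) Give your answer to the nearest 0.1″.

Δφ = -12.8″

sin φ = 0.247848, cos φ = 0.968799, sin λ = 0.903908, cos λ = -0.427727.
North component: ΔN = −sin φ cos λ·ΔX − sin φ sin λ·ΔY + cos φ·ΔZ = −(0.247848)(-0.427727)(615.3) − (0.247848)(0.903908)(360.5) + (0.968799)(-393.0) = -396.27 m.
1° of latitude spans 3600 × 30.92 = 111312 m, so Δφ = -396.27 / 111312 × 3600 = -12.816″.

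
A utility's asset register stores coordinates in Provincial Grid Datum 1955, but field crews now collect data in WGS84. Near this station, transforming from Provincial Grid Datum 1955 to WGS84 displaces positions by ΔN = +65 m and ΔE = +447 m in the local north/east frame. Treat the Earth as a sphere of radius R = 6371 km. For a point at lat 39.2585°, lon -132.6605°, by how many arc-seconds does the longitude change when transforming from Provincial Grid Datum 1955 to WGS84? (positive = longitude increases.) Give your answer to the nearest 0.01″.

Δλ = 18.69″

At latitude 39.2585°, cos φ = 0.774299.
One radian of longitude at latitude φ spans R cos φ, so Δλ = ΔE / (R cos φ) = 447.0 / (6371000 × 0.774299) = 9.0613e-05 rad = 18.690″.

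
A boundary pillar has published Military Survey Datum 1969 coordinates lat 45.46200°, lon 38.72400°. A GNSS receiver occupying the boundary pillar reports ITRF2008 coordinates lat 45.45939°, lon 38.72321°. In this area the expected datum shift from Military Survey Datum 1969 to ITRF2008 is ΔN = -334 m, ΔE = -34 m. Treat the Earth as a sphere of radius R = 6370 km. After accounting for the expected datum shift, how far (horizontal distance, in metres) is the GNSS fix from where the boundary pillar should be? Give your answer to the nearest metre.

Observed coordinate differences: Δφ = -0.00261°, Δλ = -0.00079°.
Converting to metres (1° lat = 111177 m, cos φ = 0.701382): observed ΔN = -290.2 m, observed ΔE = -61.6 m.
Subtracting the expected shift leaves a residual of -290.2 − (-334) = 43.8 m north and -61.6 − (-34) = -27.6 m east.
Residual distance = √(43.8² + (-27.6)²) = 51.8 m.

52 m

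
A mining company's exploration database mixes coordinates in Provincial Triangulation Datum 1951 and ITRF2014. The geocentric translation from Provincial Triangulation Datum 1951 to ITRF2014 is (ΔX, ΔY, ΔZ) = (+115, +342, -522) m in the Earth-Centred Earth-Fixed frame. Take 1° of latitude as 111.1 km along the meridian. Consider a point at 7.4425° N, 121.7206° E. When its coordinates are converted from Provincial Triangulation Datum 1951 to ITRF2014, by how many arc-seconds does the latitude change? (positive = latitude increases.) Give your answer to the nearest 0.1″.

sin φ = 0.129531, cos φ = 0.991575, sin λ = 0.850622, cos λ = -0.525778.
North component: ΔN = −sin φ cos λ·ΔX − sin φ sin λ·ΔY + cos φ·ΔZ = −(0.129531)(-0.525778)(115) − (0.129531)(0.850622)(342) + (0.991575)(-522) = -547.45 m.
1° of latitude spans 111100 m, so Δφ = -547.45 / 111100 × 3600 = -17.739″.

Δφ = -17.7″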